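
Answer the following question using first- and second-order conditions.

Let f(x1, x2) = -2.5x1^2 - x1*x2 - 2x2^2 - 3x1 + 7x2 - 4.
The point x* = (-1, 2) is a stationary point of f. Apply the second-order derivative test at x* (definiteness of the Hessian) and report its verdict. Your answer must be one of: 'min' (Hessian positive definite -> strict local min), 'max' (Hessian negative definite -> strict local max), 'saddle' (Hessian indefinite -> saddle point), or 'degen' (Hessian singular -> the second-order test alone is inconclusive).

Compute the Hessian H = grad^2 f:
  H = [[-5, -1], [-1, -4]]
Verify stationarity: grad f(x*) = H x* + g = (0, 0).
Eigenvalues of H: -5.618, -3.382.
Both eigenvalues < 0, so H is negative definite -> x* is a strict local max.

max


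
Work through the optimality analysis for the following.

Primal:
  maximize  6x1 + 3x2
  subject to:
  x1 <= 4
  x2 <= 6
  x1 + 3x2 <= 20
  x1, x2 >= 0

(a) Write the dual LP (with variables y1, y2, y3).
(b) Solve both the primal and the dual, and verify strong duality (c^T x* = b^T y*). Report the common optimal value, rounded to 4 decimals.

The standard primal-dual pair for 'max c^T x s.t. A x <= b, x >= 0' is:
  Dual:  min b^T y  s.t.  A^T y >= c,  y >= 0.

So the dual LP is:
  minimize  4y1 + 6y2 + 20y3
  subject to:
    y1 + y3 >= 6
    y2 + 3y3 >= 3
    y1, y2, y3 >= 0

Solving the primal: x* = (4, 5.3333).
  primal value c^T x* = 40.
Solving the dual: y* = (5, 0, 1).
  dual value b^T y* = 40.
Strong duality: c^T x* = b^T y*. Confirmed.

40


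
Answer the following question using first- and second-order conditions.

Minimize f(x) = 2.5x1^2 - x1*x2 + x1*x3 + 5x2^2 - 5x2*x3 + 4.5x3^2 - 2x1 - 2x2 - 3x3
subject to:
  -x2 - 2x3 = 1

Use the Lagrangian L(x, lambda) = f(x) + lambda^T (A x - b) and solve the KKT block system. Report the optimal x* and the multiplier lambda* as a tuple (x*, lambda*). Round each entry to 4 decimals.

Form the Lagrangian:
  L(x, lambda) = (1/2) x^T Q x + c^T x + lambda^T (A x - b)
Stationarity (grad_x L = 0): Q x + c + A^T lambda = 0.
Primal feasibility: A x = b.

This gives the KKT block system:
  [ Q   A^T ] [ x     ]   [-c ]
  [ A    0  ] [ lambda ] = [ b ]

Solving the linear system:
  x*      = (0.4375, -0.2083, -0.3958)
  lambda* = (-2.5417)
  f(x*)   = 1.6354

x* = (0.4375, -0.2083, -0.3958), lambda* = (-2.5417)


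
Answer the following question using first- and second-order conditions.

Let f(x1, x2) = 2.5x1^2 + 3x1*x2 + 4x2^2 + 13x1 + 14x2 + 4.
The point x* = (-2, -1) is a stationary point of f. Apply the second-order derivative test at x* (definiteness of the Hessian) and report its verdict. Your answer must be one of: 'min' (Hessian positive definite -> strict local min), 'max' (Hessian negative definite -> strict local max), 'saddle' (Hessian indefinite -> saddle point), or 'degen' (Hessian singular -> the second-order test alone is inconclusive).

Compute the Hessian H = grad^2 f:
  H = [[5, 3], [3, 8]]
Verify stationarity: grad f(x*) = H x* + g = (0, 0).
Eigenvalues of H: 3.1459, 9.8541.
Both eigenvalues > 0, so H is positive definite -> x* is a strict local min.

min


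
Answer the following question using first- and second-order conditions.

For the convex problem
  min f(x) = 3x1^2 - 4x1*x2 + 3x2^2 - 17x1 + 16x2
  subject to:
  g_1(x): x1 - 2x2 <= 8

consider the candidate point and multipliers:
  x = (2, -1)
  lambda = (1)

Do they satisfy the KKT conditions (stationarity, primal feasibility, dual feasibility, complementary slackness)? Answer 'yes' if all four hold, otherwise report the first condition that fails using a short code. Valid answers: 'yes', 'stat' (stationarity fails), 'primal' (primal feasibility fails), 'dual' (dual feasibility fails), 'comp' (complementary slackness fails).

Gradient of f: grad f(x) = Q x + c = (-1, 2)
Constraint values g_i(x) = a_i^T x - b_i:
  g_1((2, -1)) = -4
Stationarity residual: grad f(x) + sum_i lambda_i a_i = (0, 0)
  -> stationarity OK
Primal feasibility (all g_i <= 0): OK
Dual feasibility (all lambda_i >= 0): OK
Complementary slackness (lambda_i * g_i(x) = 0 for all i): FAILS

Verdict: the first failing condition is complementary_slackness -> comp.

comp


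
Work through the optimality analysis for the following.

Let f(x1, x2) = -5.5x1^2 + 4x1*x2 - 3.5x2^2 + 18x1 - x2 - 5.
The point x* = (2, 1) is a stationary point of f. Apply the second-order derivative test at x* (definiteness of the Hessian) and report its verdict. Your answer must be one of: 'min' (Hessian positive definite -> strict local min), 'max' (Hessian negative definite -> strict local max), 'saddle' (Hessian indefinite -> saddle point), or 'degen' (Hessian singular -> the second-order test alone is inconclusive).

Compute the Hessian H = grad^2 f:
  H = [[-11, 4], [4, -7]]
Verify stationarity: grad f(x*) = H x* + g = (0, 0).
Eigenvalues of H: -13.4721, -4.5279.
Both eigenvalues < 0, so H is negative definite -> x* is a strict local max.

max


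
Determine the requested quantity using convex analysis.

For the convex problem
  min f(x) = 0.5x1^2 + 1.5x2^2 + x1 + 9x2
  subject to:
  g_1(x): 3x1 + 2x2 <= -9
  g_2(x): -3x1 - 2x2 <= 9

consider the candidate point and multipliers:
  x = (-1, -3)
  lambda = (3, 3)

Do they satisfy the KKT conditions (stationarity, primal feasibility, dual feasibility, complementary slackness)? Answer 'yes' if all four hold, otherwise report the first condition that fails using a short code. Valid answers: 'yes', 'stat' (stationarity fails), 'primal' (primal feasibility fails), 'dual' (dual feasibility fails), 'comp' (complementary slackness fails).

Gradient of f: grad f(x) = Q x + c = (0, 0)
Constraint values g_i(x) = a_i^T x - b_i:
  g_1((-1, -3)) = 0
  g_2((-1, -3)) = 0
Stationarity residual: grad f(x) + sum_i lambda_i a_i = (0, 0)
  -> stationarity OK
Primal feasibility (all g_i <= 0): OK
Dual feasibility (all lambda_i >= 0): OK
Complementary slackness (lambda_i * g_i(x) = 0 for all i): OK

Verdict: yes, KKT holds.

yes


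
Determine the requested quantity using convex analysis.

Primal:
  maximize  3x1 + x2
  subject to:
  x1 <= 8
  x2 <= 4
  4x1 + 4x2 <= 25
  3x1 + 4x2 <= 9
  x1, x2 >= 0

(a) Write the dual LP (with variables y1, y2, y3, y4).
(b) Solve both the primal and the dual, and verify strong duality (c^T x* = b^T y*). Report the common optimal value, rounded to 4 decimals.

The standard primal-dual pair for 'max c^T x s.t. A x <= b, x >= 0' is:
  Dual:  min b^T y  s.t.  A^T y >= c,  y >= 0.

So the dual LP is:
  minimize  8y1 + 4y2 + 25y3 + 9y4
  subject to:
    y1 + 4y3 + 3y4 >= 3
    y2 + 4y3 + 4y4 >= 1
    y1, y2, y3, y4 >= 0

Solving the primal: x* = (3, 0).
  primal value c^T x* = 9.
Solving the dual: y* = (0, 0, 0, 1).
  dual value b^T y* = 9.
Strong duality: c^T x* = b^T y*. Confirmed.

9


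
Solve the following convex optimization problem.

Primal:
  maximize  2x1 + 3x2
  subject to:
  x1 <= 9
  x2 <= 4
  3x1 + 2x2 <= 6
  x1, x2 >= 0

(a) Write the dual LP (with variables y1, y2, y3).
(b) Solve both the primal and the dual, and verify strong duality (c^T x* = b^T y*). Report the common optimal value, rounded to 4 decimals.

The standard primal-dual pair for 'max c^T x s.t. A x <= b, x >= 0' is:
  Dual:  min b^T y  s.t.  A^T y >= c,  y >= 0.

So the dual LP is:
  minimize  9y1 + 4y2 + 6y3
  subject to:
    y1 + 3y3 >= 2
    y2 + 2y3 >= 3
    y1, y2, y3 >= 0

Solving the primal: x* = (0, 3).
  primal value c^T x* = 9.
Solving the dual: y* = (0, 0, 1.5).
  dual value b^T y* = 9.
Strong duality: c^T x* = b^T y*. Confirmed.

9


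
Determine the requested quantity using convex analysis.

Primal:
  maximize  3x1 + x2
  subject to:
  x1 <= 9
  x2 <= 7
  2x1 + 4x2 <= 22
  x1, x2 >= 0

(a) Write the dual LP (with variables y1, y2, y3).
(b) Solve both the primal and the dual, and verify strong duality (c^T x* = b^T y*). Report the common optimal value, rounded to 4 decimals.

The standard primal-dual pair for 'max c^T x s.t. A x <= b, x >= 0' is:
  Dual:  min b^T y  s.t.  A^T y >= c,  y >= 0.

So the dual LP is:
  minimize  9y1 + 7y2 + 22y3
  subject to:
    y1 + 2y3 >= 3
    y2 + 4y3 >= 1
    y1, y2, y3 >= 0

Solving the primal: x* = (9, 1).
  primal value c^T x* = 28.
Solving the dual: y* = (2.5, 0, 0.25).
  dual value b^T y* = 28.
Strong duality: c^T x* = b^T y*. Confirmed.

28


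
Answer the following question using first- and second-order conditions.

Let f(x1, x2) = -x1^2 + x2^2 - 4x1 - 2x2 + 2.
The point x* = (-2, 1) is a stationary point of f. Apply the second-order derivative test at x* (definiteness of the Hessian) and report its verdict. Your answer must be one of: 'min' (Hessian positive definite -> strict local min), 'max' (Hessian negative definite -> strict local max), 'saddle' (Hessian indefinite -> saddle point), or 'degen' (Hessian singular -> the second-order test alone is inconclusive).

Compute the Hessian H = grad^2 f:
  H = [[-2, 0], [0, 2]]
Verify stationarity: grad f(x*) = H x* + g = (0, 0).
Eigenvalues of H: -2, 2.
Eigenvalues have mixed signs, so H is indefinite -> x* is a saddle point.

saddle


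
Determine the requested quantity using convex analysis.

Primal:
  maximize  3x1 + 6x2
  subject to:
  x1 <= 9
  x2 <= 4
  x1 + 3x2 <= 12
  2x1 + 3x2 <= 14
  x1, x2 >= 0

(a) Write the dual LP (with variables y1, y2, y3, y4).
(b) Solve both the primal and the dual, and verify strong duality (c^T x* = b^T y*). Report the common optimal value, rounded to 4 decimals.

The standard primal-dual pair for 'max c^T x s.t. A x <= b, x >= 0' is:
  Dual:  min b^T y  s.t.  A^T y >= c,  y >= 0.

So the dual LP is:
  minimize  9y1 + 4y2 + 12y3 + 14y4
  subject to:
    y1 + y3 + 2y4 >= 3
    y2 + 3y3 + 3y4 >= 6
    y1, y2, y3, y4 >= 0

Solving the primal: x* = (2, 3.3333).
  primal value c^T x* = 26.
Solving the dual: y* = (0, 0, 1, 1).
  dual value b^T y* = 26.
Strong duality: c^T x* = b^T y*. Confirmed.

26


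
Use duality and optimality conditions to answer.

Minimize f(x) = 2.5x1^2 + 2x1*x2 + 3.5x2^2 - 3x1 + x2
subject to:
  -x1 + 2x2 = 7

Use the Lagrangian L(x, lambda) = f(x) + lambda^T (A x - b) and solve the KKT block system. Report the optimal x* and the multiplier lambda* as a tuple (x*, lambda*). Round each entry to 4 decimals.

Form the Lagrangian:
  L(x, lambda) = (1/2) x^T Q x + c^T x + lambda^T (A x - b)
Stationarity (grad_x L = 0): Q x + c + A^T lambda = 0.
Primal feasibility: A x = b.

This gives the KKT block system:
  [ Q   A^T ] [ x     ]   [-c ]
  [ A    0  ] [ lambda ] = [ b ]

Solving the linear system:
  x*      = (-1.9143, 2.5429)
  lambda* = (-7.4857)
  f(x*)   = 30.3429

x* = (-1.9143, 2.5429), lambda* = (-7.4857)


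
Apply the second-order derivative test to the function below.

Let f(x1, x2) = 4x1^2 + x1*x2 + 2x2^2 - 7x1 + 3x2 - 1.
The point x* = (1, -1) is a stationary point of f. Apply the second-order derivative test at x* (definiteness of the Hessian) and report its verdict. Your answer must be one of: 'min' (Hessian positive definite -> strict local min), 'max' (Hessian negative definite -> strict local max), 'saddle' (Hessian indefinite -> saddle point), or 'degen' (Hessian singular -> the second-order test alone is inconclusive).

Compute the Hessian H = grad^2 f:
  H = [[8, 1], [1, 4]]
Verify stationarity: grad f(x*) = H x* + g = (0, 0).
Eigenvalues of H: 3.7639, 8.2361.
Both eigenvalues > 0, so H is positive definite -> x* is a strict local min.

min


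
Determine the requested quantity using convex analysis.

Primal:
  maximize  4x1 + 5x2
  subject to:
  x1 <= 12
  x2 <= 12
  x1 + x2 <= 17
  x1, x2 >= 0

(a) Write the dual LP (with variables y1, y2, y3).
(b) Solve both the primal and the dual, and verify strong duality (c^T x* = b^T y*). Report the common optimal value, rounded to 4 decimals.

The standard primal-dual pair for 'max c^T x s.t. A x <= b, x >= 0' is:
  Dual:  min b^T y  s.t.  A^T y >= c,  y >= 0.

So the dual LP is:
  minimize  12y1 + 12y2 + 17y3
  subject to:
    y1 + y3 >= 4
    y2 + y3 >= 5
    y1, y2, y3 >= 0

Solving the primal: x* = (5, 12).
  primal value c^T x* = 80.
Solving the dual: y* = (0, 1, 4).
  dual value b^T y* = 80.
Strong duality: c^T x* = b^T y*. Confirmed.

80


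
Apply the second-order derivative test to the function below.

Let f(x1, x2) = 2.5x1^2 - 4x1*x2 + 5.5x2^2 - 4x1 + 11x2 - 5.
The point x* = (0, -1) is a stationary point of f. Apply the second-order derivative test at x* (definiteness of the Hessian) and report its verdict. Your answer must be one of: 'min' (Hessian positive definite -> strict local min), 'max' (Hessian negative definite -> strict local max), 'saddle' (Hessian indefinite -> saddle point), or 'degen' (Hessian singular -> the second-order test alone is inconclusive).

Compute the Hessian H = grad^2 f:
  H = [[5, -4], [-4, 11]]
Verify stationarity: grad f(x*) = H x* + g = (0, 0).
Eigenvalues of H: 3, 13.
Both eigenvalues > 0, so H is positive definite -> x* is a strict local min.

min


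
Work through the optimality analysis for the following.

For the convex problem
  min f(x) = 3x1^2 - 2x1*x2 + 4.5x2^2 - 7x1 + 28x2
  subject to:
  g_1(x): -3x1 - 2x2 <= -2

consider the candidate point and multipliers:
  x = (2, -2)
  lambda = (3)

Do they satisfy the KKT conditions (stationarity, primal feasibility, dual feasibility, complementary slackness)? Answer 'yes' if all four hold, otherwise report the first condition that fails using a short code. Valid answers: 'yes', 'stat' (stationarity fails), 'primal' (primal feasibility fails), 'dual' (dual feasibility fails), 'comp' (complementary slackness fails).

Gradient of f: grad f(x) = Q x + c = (9, 6)
Constraint values g_i(x) = a_i^T x - b_i:
  g_1((2, -2)) = 0
Stationarity residual: grad f(x) + sum_i lambda_i a_i = (0, 0)
  -> stationarity OK
Primal feasibility (all g_i <= 0): OK
Dual feasibility (all lambda_i >= 0): OK
Complementary slackness (lambda_i * g_i(x) = 0 for all i): OK

Verdict: yes, KKT holds.

yes


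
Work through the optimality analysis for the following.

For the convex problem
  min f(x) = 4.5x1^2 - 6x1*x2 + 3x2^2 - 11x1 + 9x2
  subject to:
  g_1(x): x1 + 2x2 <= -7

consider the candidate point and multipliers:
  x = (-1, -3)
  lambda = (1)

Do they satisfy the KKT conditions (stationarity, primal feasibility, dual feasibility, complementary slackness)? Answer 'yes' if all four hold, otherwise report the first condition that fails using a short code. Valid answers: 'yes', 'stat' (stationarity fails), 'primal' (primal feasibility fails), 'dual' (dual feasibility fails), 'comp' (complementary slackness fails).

Gradient of f: grad f(x) = Q x + c = (-2, -3)
Constraint values g_i(x) = a_i^T x - b_i:
  g_1((-1, -3)) = 0
Stationarity residual: grad f(x) + sum_i lambda_i a_i = (-1, -1)
  -> stationarity FAILS
Primal feasibility (all g_i <= 0): OK
Dual feasibility (all lambda_i >= 0): OK
Complementary slackness (lambda_i * g_i(x) = 0 for all i): OK

Verdict: the first failing condition is stationarity -> stat.

stat


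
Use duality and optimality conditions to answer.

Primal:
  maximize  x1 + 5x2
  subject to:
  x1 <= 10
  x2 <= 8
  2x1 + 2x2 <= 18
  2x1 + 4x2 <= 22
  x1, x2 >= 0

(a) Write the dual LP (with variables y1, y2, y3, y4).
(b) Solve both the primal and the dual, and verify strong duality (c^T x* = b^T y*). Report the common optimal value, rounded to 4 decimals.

The standard primal-dual pair for 'max c^T x s.t. A x <= b, x >= 0' is:
  Dual:  min b^T y  s.t.  A^T y >= c,  y >= 0.

So the dual LP is:
  minimize  10y1 + 8y2 + 18y3 + 22y4
  subject to:
    y1 + 2y3 + 2y4 >= 1
    y2 + 2y3 + 4y4 >= 5
    y1, y2, y3, y4 >= 0

Solving the primal: x* = (0, 5.5).
  primal value c^T x* = 27.5.
Solving the dual: y* = (0, 0, 0, 1.25).
  dual value b^T y* = 27.5.
Strong duality: c^T x* = b^T y*. Confirmed.

27.5


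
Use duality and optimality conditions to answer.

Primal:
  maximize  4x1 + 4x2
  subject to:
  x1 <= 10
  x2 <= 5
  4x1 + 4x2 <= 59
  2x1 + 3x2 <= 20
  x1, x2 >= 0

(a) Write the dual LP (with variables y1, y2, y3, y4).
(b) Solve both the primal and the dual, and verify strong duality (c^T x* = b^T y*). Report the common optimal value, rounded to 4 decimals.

The standard primal-dual pair for 'max c^T x s.t. A x <= b, x >= 0' is:
  Dual:  min b^T y  s.t.  A^T y >= c,  y >= 0.

So the dual LP is:
  minimize  10y1 + 5y2 + 59y3 + 20y4
  subject to:
    y1 + 4y3 + 2y4 >= 4
    y2 + 4y3 + 3y4 >= 4
    y1, y2, y3, y4 >= 0

Solving the primal: x* = (10, 0).
  primal value c^T x* = 40.
Solving the dual: y* = (0, 0, 0, 2).
  dual value b^T y* = 40.
Strong duality: c^T x* = b^T y*. Confirmed.

40


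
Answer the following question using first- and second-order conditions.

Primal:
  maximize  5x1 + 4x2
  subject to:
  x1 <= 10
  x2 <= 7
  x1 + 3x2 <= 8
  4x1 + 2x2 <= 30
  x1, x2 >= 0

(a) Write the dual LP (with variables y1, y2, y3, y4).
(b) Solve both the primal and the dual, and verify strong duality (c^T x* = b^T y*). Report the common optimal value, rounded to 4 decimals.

The standard primal-dual pair for 'max c^T x s.t. A x <= b, x >= 0' is:
  Dual:  min b^T y  s.t.  A^T y >= c,  y >= 0.

So the dual LP is:
  minimize  10y1 + 7y2 + 8y3 + 30y4
  subject to:
    y1 + y3 + 4y4 >= 5
    y2 + 3y3 + 2y4 >= 4
    y1, y2, y3, y4 >= 0

Solving the primal: x* = (7.4, 0.2).
  primal value c^T x* = 37.8.
Solving the dual: y* = (0, 0, 0.6, 1.1).
  dual value b^T y* = 37.8.
Strong duality: c^T x* = b^T y*. Confirmed.

37.8


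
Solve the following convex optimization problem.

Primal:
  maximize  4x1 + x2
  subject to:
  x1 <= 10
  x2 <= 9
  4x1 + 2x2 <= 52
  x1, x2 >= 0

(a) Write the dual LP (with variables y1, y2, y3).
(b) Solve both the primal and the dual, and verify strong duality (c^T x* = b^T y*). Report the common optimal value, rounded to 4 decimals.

The standard primal-dual pair for 'max c^T x s.t. A x <= b, x >= 0' is:
  Dual:  min b^T y  s.t.  A^T y >= c,  y >= 0.

So the dual LP is:
  minimize  10y1 + 9y2 + 52y3
  subject to:
    y1 + 4y3 >= 4
    y2 + 2y3 >= 1
    y1, y2, y3 >= 0

Solving the primal: x* = (10, 6).
  primal value c^T x* = 46.
Solving the dual: y* = (2, 0, 0.5).
  dual value b^T y* = 46.
Strong duality: c^T x* = b^T y*. Confirmed.

46


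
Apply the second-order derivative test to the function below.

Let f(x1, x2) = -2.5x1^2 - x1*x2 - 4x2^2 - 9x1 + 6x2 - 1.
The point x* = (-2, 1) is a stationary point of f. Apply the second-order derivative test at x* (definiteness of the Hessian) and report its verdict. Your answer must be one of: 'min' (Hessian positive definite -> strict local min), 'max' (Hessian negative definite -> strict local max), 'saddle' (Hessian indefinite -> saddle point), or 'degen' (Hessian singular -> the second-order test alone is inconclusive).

Compute the Hessian H = grad^2 f:
  H = [[-5, -1], [-1, -8]]
Verify stationarity: grad f(x*) = H x* + g = (0, 0).
Eigenvalues of H: -8.3028, -4.6972.
Both eigenvalues < 0, so H is negative definite -> x* is a strict local max.

max


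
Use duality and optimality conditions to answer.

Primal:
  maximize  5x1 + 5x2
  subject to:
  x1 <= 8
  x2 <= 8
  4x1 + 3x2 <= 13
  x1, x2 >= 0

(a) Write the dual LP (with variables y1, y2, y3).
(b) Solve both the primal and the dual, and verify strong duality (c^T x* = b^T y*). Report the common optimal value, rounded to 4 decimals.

The standard primal-dual pair for 'max c^T x s.t. A x <= b, x >= 0' is:
  Dual:  min b^T y  s.t.  A^T y >= c,  y >= 0.

So the dual LP is:
  minimize  8y1 + 8y2 + 13y3
  subject to:
    y1 + 4y3 >= 5
    y2 + 3y3 >= 5
    y1, y2, y3 >= 0

Solving the primal: x* = (0, 4.3333).
  primal value c^T x* = 21.6667.
Solving the dual: y* = (0, 0, 1.6667).
  dual value b^T y* = 21.6667.
Strong duality: c^T x* = b^T y*. Confirmed.

21.6667


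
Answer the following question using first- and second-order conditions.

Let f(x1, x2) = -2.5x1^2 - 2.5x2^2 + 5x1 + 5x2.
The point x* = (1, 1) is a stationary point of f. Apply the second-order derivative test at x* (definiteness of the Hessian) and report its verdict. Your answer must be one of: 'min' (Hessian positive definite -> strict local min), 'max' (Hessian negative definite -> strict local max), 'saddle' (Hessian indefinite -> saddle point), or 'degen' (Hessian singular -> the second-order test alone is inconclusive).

Compute the Hessian H = grad^2 f:
  H = [[-5, 0], [0, -5]]
Verify stationarity: grad f(x*) = H x* + g = (0, 0).
Eigenvalues of H: -5, -5.
Both eigenvalues < 0, so H is negative definite -> x* is a strict local max.

max


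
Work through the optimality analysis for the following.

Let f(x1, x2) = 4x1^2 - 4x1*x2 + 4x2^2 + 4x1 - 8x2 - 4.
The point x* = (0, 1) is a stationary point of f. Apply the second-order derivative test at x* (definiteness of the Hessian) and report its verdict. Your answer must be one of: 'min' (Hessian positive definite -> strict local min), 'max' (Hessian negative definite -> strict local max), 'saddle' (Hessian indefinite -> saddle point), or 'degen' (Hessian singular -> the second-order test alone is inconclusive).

Compute the Hessian H = grad^2 f:
  H = [[8, -4], [-4, 8]]
Verify stationarity: grad f(x*) = H x* + g = (0, 0).
Eigenvalues of H: 4, 12.
Both eigenvalues > 0, so H is positive definite -> x* is a strict local min.

min


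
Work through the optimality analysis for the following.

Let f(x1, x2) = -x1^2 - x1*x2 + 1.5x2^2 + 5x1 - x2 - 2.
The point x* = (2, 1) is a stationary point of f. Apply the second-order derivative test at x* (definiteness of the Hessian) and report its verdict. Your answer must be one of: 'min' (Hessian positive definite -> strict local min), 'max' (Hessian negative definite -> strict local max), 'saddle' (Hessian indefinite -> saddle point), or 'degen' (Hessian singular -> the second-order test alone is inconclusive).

Compute the Hessian H = grad^2 f:
  H = [[-2, -1], [-1, 3]]
Verify stationarity: grad f(x*) = H x* + g = (0, 0).
Eigenvalues of H: -2.1926, 3.1926.
Eigenvalues have mixed signs, so H is indefinite -> x* is a saddle point.

saddle


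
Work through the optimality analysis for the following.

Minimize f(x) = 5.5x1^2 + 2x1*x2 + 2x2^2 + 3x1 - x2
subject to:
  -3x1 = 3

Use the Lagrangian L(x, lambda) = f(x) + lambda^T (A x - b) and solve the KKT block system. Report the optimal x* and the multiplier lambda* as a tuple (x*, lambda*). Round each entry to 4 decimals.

Form the Lagrangian:
  L(x, lambda) = (1/2) x^T Q x + c^T x + lambda^T (A x - b)
Stationarity (grad_x L = 0): Q x + c + A^T lambda = 0.
Primal feasibility: A x = b.

This gives the KKT block system:
  [ Q   A^T ] [ x     ]   [-c ]
  [ A    0  ] [ lambda ] = [ b ]

Solving the linear system:
  x*      = (-1, 0.75)
  lambda* = (-2.1667)
  f(x*)   = 1.375

x* = (-1, 0.75), lambda* = (-2.1667)


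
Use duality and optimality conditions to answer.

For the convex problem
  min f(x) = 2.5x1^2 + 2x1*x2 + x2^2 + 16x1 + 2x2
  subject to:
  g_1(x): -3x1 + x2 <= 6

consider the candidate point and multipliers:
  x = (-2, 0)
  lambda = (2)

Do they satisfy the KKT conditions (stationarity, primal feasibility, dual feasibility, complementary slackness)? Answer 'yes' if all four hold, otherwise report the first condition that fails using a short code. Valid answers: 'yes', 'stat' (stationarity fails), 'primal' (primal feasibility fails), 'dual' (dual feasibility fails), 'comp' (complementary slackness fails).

Gradient of f: grad f(x) = Q x + c = (6, -2)
Constraint values g_i(x) = a_i^T x - b_i:
  g_1((-2, 0)) = 0
Stationarity residual: grad f(x) + sum_i lambda_i a_i = (0, 0)
  -> stationarity OK
Primal feasibility (all g_i <= 0): OK
Dual feasibility (all lambda_i >= 0): OK
Complementary slackness (lambda_i * g_i(x) = 0 for all i): OK

Verdict: yes, KKT holds.

yes


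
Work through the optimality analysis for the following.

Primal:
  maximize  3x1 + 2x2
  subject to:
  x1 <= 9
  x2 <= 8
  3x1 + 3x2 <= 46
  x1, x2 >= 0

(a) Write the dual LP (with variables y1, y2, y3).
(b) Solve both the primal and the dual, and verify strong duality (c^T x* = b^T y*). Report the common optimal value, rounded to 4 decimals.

The standard primal-dual pair for 'max c^T x s.t. A x <= b, x >= 0' is:
  Dual:  min b^T y  s.t.  A^T y >= c,  y >= 0.

So the dual LP is:
  minimize  9y1 + 8y2 + 46y3
  subject to:
    y1 + 3y3 >= 3
    y2 + 3y3 >= 2
    y1, y2, y3 >= 0

Solving the primal: x* = (9, 6.3333).
  primal value c^T x* = 39.6667.
Solving the dual: y* = (1, 0, 0.6667).
  dual value b^T y* = 39.6667.
Strong duality: c^T x* = b^T y*. Confirmed.

39.6667


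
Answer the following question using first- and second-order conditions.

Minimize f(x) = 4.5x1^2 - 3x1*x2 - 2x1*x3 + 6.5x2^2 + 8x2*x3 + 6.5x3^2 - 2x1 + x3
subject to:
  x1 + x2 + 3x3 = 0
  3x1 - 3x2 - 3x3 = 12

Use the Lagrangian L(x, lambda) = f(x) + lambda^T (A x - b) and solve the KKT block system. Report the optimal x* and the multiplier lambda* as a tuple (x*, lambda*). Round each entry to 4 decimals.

Form the Lagrangian:
  L(x, lambda) = (1/2) x^T Q x + c^T x + lambda^T (A x - b)
Stationarity (grad_x L = 0): Q x + c + A^T lambda = 0.
Primal feasibility: A x = b.

This gives the KKT block system:
  [ Q   A^T ] [ x     ]   [-c ]
  [ A    0  ] [ lambda ] = [ b ]

Solving the linear system:
  x*      = (2.6765, -0.6471, -0.6765)
  lambda* = (-1.7647, -7.8725)
  f(x*)   = 44.2206

x* = (2.6765, -0.6471, -0.6765), lambda* = (-1.7647, -7.8725)


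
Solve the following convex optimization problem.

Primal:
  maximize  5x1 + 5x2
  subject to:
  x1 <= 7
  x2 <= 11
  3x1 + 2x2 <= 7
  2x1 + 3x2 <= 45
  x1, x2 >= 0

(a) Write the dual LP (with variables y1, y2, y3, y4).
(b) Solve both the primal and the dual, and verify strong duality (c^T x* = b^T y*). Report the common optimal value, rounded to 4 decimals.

The standard primal-dual pair for 'max c^T x s.t. A x <= b, x >= 0' is:
  Dual:  min b^T y  s.t.  A^T y >= c,  y >= 0.

So the dual LP is:
  minimize  7y1 + 11y2 + 7y3 + 45y4
  subject to:
    y1 + 3y3 + 2y4 >= 5
    y2 + 2y3 + 3y4 >= 5
    y1, y2, y3, y4 >= 0

Solving the primal: x* = (0, 3.5).
  primal value c^T x* = 17.5.
Solving the dual: y* = (0, 0, 2.5, 0).
  dual value b^T y* = 17.5.
Strong duality: c^T x* = b^T y*. Confirmed.

17.5


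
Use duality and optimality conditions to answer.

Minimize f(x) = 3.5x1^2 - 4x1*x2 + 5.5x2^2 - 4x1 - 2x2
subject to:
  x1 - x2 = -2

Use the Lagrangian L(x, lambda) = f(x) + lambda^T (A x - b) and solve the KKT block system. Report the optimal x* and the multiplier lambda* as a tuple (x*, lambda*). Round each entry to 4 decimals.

Form the Lagrangian:
  L(x, lambda) = (1/2) x^T Q x + c^T x + lambda^T (A x - b)
Stationarity (grad_x L = 0): Q x + c + A^T lambda = 0.
Primal feasibility: A x = b.

This gives the KKT block system:
  [ Q   A^T ] [ x     ]   [-c ]
  [ A    0  ] [ lambda ] = [ b ]

Solving the linear system:
  x*      = (-0.8, 1.2)
  lambda* = (14.4)
  f(x*)   = 14.8

x* = (-0.8, 1.2), lambda* = (14.4)


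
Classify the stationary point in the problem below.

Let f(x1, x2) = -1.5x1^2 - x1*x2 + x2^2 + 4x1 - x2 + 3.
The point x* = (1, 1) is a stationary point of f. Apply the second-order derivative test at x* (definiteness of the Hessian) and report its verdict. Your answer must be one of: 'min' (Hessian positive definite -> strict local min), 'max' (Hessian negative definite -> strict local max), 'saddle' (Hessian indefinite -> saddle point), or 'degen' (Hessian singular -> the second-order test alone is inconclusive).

Compute the Hessian H = grad^2 f:
  H = [[-3, -1], [-1, 2]]
Verify stationarity: grad f(x*) = H x* + g = (0, 0).
Eigenvalues of H: -3.1926, 2.1926.
Eigenvalues have mixed signs, so H is indefinite -> x* is a saddle point.

saddle


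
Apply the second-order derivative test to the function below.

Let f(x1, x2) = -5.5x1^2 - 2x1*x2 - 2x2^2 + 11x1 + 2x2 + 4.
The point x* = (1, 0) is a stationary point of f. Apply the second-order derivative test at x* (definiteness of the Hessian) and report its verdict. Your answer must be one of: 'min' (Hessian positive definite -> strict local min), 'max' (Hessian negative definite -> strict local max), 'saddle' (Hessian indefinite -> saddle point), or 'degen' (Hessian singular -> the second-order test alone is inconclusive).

Compute the Hessian H = grad^2 f:
  H = [[-11, -2], [-2, -4]]
Verify stationarity: grad f(x*) = H x* + g = (0, 0).
Eigenvalues of H: -11.5311, -3.4689.
Both eigenvalues < 0, so H is negative definite -> x* is a strict local max.

max


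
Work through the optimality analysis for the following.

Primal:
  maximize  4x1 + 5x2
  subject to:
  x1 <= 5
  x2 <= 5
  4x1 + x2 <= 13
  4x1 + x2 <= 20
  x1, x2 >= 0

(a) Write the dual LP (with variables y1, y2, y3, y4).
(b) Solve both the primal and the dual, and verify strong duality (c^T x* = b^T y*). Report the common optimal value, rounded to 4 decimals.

The standard primal-dual pair for 'max c^T x s.t. A x <= b, x >= 0' is:
  Dual:  min b^T y  s.t.  A^T y >= c,  y >= 0.

So the dual LP is:
  minimize  5y1 + 5y2 + 13y3 + 20y4
  subject to:
    y1 + 4y3 + 4y4 >= 4
    y2 + y3 + y4 >= 5
    y1, y2, y3, y4 >= 0

Solving the primal: x* = (2, 5).
  primal value c^T x* = 33.
Solving the dual: y* = (0, 4, 1, 0).
  dual value b^T y* = 33.
Strong duality: c^T x* = b^T y*. Confirmed.

33


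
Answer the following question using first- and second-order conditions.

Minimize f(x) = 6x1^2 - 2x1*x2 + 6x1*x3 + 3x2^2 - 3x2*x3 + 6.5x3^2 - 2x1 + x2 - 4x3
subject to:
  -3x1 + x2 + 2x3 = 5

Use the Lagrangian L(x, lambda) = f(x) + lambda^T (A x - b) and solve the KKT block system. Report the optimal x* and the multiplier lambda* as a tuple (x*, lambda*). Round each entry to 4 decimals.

Form the Lagrangian:
  L(x, lambda) = (1/2) x^T Q x + c^T x + lambda^T (A x - b)
Stationarity (grad_x L = 0): Q x + c + A^T lambda = 0.
Primal feasibility: A x = b.

This gives the KKT block system:
  [ Q   A^T ] [ x     ]   [-c ]
  [ A    0  ] [ lambda ] = [ b ]

Solving the linear system:
  x*      = (-0.798, 0.4398, 1.083)
  lambda* = (-1.9859)
  f(x*)   = 3.8167

x* = (-0.798, 0.4398, 1.083), lambda* = (-1.9859)


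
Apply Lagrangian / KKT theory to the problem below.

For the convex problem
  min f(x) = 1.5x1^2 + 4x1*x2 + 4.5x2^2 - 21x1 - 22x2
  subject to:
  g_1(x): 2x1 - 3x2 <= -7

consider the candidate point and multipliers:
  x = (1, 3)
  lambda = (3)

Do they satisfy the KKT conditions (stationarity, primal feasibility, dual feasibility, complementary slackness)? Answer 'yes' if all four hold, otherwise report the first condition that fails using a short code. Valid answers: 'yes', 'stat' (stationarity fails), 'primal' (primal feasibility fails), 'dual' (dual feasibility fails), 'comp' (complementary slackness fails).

Gradient of f: grad f(x) = Q x + c = (-6, 9)
Constraint values g_i(x) = a_i^T x - b_i:
  g_1((1, 3)) = 0
Stationarity residual: grad f(x) + sum_i lambda_i a_i = (0, 0)
  -> stationarity OK
Primal feasibility (all g_i <= 0): OK
Dual feasibility (all lambda_i >= 0): OK
Complementary slackness (lambda_i * g_i(x) = 0 for all i): OK

Verdict: yes, KKT holds.

yes


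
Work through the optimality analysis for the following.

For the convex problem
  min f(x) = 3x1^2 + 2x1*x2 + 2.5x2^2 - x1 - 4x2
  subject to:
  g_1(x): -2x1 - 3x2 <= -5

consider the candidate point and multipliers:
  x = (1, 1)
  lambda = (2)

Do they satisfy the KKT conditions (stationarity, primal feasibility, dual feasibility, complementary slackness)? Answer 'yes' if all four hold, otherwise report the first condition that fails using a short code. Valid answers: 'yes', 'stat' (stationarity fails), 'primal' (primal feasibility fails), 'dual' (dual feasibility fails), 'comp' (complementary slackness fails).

Gradient of f: grad f(x) = Q x + c = (7, 3)
Constraint values g_i(x) = a_i^T x - b_i:
  g_1((1, 1)) = 0
Stationarity residual: grad f(x) + sum_i lambda_i a_i = (3, -3)
  -> stationarity FAILS
Primal feasibility (all g_i <= 0): OK
Dual feasibility (all lambda_i >= 0): OK
Complementary slackness (lambda_i * g_i(x) = 0 for all i): OK

Verdict: the first failing condition is stationarity -> stat.

stat


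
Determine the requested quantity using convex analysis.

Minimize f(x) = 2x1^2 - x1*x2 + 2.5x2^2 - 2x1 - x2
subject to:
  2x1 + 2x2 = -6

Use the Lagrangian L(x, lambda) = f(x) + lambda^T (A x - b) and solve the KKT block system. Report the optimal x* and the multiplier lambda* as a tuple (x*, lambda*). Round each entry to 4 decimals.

Form the Lagrangian:
  L(x, lambda) = (1/2) x^T Q x + c^T x + lambda^T (A x - b)
Stationarity (grad_x L = 0): Q x + c + A^T lambda = 0.
Primal feasibility: A x = b.

This gives the KKT block system:
  [ Q   A^T ] [ x     ]   [-c ]
  [ A    0  ] [ lambda ] = [ b ]

Solving the linear system:
  x*      = (-1.5455, -1.4545)
  lambda* = (3.3636)
  f(x*)   = 12.3636

x* = (-1.5455, -1.4545), lambda* = (3.3636)


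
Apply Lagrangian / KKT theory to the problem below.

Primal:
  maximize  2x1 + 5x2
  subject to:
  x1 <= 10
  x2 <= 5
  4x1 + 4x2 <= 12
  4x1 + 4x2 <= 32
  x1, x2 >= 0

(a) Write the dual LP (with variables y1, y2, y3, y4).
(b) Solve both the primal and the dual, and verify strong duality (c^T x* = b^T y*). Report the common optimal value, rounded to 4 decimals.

The standard primal-dual pair for 'max c^T x s.t. A x <= b, x >= 0' is:
  Dual:  min b^T y  s.t.  A^T y >= c,  y >= 0.

So the dual LP is:
  minimize  10y1 + 5y2 + 12y3 + 32y4
  subject to:
    y1 + 4y3 + 4y4 >= 2
    y2 + 4y3 + 4y4 >= 5
    y1, y2, y3, y4 >= 0

Solving the primal: x* = (0, 3).
  primal value c^T x* = 15.
Solving the dual: y* = (0, 0, 1.25, 0).
  dual value b^T y* = 15.
Strong duality: c^T x* = b^T y*. Confirmed.

15


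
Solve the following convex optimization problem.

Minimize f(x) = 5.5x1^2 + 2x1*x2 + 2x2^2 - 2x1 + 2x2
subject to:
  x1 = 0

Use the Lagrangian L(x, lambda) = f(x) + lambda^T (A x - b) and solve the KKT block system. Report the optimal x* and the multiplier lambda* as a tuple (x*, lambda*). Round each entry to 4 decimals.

Form the Lagrangian:
  L(x, lambda) = (1/2) x^T Q x + c^T x + lambda^T (A x - b)
Stationarity (grad_x L = 0): Q x + c + A^T lambda = 0.
Primal feasibility: A x = b.

This gives the KKT block system:
  [ Q   A^T ] [ x     ]   [-c ]
  [ A    0  ] [ lambda ] = [ b ]

Solving the linear system:
  x*      = (0, -0.5)
  lambda* = (3)
  f(x*)   = -0.5

x* = (0, -0.5), lambda* = (3)


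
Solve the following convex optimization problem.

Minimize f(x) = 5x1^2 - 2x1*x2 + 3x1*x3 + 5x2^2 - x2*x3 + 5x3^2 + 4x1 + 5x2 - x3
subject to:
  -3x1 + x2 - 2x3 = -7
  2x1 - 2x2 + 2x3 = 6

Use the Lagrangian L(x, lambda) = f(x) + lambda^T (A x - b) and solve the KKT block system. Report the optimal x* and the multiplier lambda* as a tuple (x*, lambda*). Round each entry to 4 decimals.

Form the Lagrangian:
  L(x, lambda) = (1/2) x^T Q x + c^T x + lambda^T (A x - b)
Stationarity (grad_x L = 0): Q x + c + A^T lambda = 0.
Primal feasibility: A x = b.

This gives the KKT block system:
  [ Q   A^T ] [ x     ]   [-c ]
  [ A    0  ] [ lambda ] = [ b ]

Solving the linear system:
  x*      = (1.5208, -0.5208, 0.9583)
  lambda* = (9.4583, 2.625)
  f(x*)   = 26.4896

x* = (1.5208, -0.5208, 0.9583), lambda* = (9.4583, 2.625)


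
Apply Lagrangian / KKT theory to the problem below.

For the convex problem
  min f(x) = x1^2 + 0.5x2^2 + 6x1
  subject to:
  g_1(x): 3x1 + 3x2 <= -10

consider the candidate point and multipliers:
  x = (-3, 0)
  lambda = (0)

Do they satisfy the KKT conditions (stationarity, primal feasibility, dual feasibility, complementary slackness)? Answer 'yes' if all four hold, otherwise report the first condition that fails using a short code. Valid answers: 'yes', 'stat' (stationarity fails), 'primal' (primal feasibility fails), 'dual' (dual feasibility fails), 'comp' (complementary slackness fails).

Gradient of f: grad f(x) = Q x + c = (0, 0)
Constraint values g_i(x) = a_i^T x - b_i:
  g_1((-3, 0)) = 1
Stationarity residual: grad f(x) + sum_i lambda_i a_i = (0, 0)
  -> stationarity OK
Primal feasibility (all g_i <= 0): FAILS
Dual feasibility (all lambda_i >= 0): OK
Complementary slackness (lambda_i * g_i(x) = 0 for all i): OK

Verdict: the first failing condition is primal_feasibility -> primal.

primal


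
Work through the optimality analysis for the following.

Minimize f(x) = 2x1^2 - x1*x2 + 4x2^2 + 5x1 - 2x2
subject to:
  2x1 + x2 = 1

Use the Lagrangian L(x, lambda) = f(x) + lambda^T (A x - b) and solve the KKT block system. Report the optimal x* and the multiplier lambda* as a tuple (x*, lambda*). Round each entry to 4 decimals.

Form the Lagrangian:
  L(x, lambda) = (1/2) x^T Q x + c^T x + lambda^T (A x - b)
Stationarity (grad_x L = 0): Q x + c + A^T lambda = 0.
Primal feasibility: A x = b.

This gives the KKT block system:
  [ Q   A^T ] [ x     ]   [-c ]
  [ A    0  ] [ lambda ] = [ b ]

Solving the linear system:
  x*      = (0.2, 0.6)
  lambda* = (-2.6)
  f(x*)   = 1.2

x* = (0.2, 0.6), lambda* = (-2.6)


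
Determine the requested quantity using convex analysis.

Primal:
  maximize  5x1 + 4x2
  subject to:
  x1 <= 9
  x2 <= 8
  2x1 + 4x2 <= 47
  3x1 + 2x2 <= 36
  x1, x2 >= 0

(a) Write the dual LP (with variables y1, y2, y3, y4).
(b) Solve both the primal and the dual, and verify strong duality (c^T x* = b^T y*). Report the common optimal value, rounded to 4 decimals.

The standard primal-dual pair for 'max c^T x s.t. A x <= b, x >= 0' is:
  Dual:  min b^T y  s.t.  A^T y >= c,  y >= 0.

So the dual LP is:
  minimize  9y1 + 8y2 + 47y3 + 36y4
  subject to:
    y1 + 2y3 + 3y4 >= 5
    y2 + 4y3 + 2y4 >= 4
    y1, y2, y3, y4 >= 0

Solving the primal: x* = (6.6667, 8).
  primal value c^T x* = 65.3333.
Solving the dual: y* = (0, 0.6667, 0, 1.6667).
  dual value b^T y* = 65.3333.
Strong duality: c^T x* = b^T y*. Confirmed.

65.3333


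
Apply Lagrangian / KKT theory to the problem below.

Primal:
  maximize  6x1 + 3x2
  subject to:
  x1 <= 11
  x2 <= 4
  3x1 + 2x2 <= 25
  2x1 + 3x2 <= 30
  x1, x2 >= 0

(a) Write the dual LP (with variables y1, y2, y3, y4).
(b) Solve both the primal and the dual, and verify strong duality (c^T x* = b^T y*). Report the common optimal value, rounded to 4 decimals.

The standard primal-dual pair for 'max c^T x s.t. A x <= b, x >= 0' is:
  Dual:  min b^T y  s.t.  A^T y >= c,  y >= 0.

So the dual LP is:
  minimize  11y1 + 4y2 + 25y3 + 30y4
  subject to:
    y1 + 3y3 + 2y4 >= 6
    y2 + 2y3 + 3y4 >= 3
    y1, y2, y3, y4 >= 0

Solving the primal: x* = (8.3333, 0).
  primal value c^T x* = 50.
Solving the dual: y* = (0, 0, 2, 0).
  dual value b^T y* = 50.
Strong duality: c^T x* = b^T y*. Confirmed.

50


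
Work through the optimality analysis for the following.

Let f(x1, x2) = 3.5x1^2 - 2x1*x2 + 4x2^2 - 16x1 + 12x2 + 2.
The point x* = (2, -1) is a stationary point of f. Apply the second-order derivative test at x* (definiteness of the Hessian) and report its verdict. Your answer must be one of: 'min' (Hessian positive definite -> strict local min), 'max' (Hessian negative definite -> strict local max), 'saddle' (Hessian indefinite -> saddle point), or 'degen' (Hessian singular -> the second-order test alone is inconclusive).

Compute the Hessian H = grad^2 f:
  H = [[7, -2], [-2, 8]]
Verify stationarity: grad f(x*) = H x* + g = (0, 0).
Eigenvalues of H: 5.4384, 9.5616.
Both eigenvalues > 0, so H is positive definite -> x* is a strict local min.

min


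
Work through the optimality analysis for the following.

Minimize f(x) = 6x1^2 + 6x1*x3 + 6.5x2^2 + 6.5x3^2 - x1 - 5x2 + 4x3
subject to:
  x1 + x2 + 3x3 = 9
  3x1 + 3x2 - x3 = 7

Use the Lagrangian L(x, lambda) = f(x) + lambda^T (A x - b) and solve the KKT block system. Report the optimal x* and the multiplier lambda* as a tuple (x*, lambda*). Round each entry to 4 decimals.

Form the Lagrangian:
  L(x, lambda) = (1/2) x^T Q x + c^T x + lambda^T (A x - b)
Stationarity (grad_x L = 0): Q x + c + A^T lambda = 0.
Primal feasibility: A x = b.

This gives the KKT block system:
  [ Q   A^T ] [ x     ]   [-c ]
  [ A    0  ] [ lambda ] = [ b ]

Solving the linear system:
  x*      = (0.92, 2.08, 2)
  lambda* = (-12.86, -3.06)
  f(x*)   = 66.92

x* = (0.92, 2.08, 2), lambda* = (-12.86, -3.06)


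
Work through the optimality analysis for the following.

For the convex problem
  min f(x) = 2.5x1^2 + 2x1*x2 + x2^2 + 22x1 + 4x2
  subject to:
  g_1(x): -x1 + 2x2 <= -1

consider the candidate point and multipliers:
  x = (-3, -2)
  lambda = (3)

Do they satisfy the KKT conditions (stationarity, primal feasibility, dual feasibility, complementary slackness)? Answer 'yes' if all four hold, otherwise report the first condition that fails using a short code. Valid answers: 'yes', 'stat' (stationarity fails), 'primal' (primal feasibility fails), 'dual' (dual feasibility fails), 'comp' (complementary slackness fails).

Gradient of f: grad f(x) = Q x + c = (3, -6)
Constraint values g_i(x) = a_i^T x - b_i:
  g_1((-3, -2)) = 0
Stationarity residual: grad f(x) + sum_i lambda_i a_i = (0, 0)
  -> stationarity OK
Primal feasibility (all g_i <= 0): OK
Dual feasibility (all lambda_i >= 0): OK
Complementary slackness (lambda_i * g_i(x) = 0 for all i): OK

Verdict: yes, KKT holds.

yes
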